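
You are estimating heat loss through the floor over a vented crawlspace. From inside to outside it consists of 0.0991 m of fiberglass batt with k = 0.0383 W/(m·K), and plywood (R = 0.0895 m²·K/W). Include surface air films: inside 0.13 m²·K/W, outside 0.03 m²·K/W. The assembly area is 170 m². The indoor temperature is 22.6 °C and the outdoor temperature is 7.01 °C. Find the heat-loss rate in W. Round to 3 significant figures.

0.0991/0.0383 = 2.587
R_total = 0.13 + 2.587 + 0.0895 + 0.03 = 2.837 m²·K/W
Q = A·ΔT/R = 170 × (22.6 − 7.01) / 2.837 = 934.2 W

934 W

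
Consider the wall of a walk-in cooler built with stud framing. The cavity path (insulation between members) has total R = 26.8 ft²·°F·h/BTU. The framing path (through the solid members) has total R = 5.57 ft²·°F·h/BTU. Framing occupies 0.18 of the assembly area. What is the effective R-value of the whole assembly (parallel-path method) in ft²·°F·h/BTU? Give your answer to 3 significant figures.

15.9 ft²·°F·h/BTU

U_eff = 0.82/26.8 + 0.18/5.57 = 0.0306 + 0.03232 = 0.06291
R_eff = 1/U_eff = 15.89 ft²·°F·h/BTU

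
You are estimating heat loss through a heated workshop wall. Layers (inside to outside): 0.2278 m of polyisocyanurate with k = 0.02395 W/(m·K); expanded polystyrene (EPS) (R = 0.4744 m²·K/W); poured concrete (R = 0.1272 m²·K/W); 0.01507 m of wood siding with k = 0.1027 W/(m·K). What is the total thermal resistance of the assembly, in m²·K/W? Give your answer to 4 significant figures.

10.26 m²·K/W

0.2278/0.02395 = 9.5115
0.01507/0.1027 = 0.14674
R_total = 9.5115 + 0.4744 + 0.1272 + 0.14674 = 10.26 m²·K/W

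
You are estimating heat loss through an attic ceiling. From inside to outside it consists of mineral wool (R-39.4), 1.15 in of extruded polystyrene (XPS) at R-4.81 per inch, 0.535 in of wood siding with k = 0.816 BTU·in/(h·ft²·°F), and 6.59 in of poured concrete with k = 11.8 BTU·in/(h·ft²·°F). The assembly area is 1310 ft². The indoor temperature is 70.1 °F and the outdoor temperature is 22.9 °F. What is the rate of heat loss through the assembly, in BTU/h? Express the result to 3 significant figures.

1340 BTU/h

1.15 × 4.81 = 5.531
0.535/0.816 = 0.6556
6.59/11.8 = 0.5585
R_total = 39.4 + 5.531 + 0.6556 + 0.5585 = 46.15 ft²·°F·h/BTU
Q = A·ΔT/R = 1310 × (70.1 − 22.9) / 46.15 = 1340 BTU/h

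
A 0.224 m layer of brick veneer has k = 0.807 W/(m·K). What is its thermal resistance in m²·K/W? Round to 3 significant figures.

0.278 m²·K/W

R = L/k = 0.224/0.807 = 0.2776 m²·K/W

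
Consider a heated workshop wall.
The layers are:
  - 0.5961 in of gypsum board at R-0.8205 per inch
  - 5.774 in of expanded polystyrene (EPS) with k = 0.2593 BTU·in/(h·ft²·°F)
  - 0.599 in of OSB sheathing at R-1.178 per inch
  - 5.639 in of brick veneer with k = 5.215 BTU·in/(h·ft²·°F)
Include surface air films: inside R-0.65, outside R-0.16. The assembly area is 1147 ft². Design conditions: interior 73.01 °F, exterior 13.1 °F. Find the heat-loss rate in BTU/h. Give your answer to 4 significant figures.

2710 BTU/h

0.5961 × 0.8205 = 0.4891
5.774/0.2593 = 22.268
0.599 × 1.178 = 0.70562
5.639/5.215 = 1.0813
R_total = 0.65 + 0.4891 + 22.268 + 0.70562 + 1.0813 + 0.16 = 25.354 ft²·°F·h/BTU
Q = A·ΔT/R = 1147 × (73.01 − 13.1) / 25.354 = 2710.3 BTU/h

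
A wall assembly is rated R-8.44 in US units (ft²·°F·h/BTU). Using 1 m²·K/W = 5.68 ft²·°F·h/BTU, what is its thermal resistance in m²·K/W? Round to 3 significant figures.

R_SI = 8.44/5.68 = 1.486

1.49 m²·K/W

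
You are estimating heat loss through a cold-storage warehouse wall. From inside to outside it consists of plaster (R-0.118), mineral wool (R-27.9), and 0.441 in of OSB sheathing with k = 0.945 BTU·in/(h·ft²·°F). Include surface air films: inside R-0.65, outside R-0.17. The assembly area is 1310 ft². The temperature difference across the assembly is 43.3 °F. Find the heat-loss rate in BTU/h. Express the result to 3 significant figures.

0.441/0.945 = 0.4667
R_total = 0.65 + 0.118 + 27.9 + 0.4667 + 0.17 = 29.3 ft²·°F·h/BTU
Q = A·ΔT/R = 1310 × 43.3 / 29.3 = 1936 BTU/h

1940 BTU/h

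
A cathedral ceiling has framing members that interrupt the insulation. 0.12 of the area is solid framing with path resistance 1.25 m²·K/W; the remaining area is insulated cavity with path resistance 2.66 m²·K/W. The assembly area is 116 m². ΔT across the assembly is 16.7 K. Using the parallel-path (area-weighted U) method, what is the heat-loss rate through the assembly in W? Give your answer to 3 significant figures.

827 W

U_eff = 0.88/2.66 + 0.12/1.25 = 0.3308 + 0.096 = 0.4268
R_eff = 1/U_eff = 2.343 m²·K/W
Q = 116 × 16.7 / 2.343 = 826.8 W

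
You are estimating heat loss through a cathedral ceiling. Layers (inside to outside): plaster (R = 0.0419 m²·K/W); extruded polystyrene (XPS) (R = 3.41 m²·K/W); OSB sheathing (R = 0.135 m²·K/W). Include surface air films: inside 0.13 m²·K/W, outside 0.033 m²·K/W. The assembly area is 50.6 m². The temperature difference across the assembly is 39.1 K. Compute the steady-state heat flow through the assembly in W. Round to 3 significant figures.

528 W

R_total = 0.13 + 0.0419 + 3.41 + 0.135 + 0.033 = 3.75 m²·K/W
Q = A·ΔT/R = 50.6 × 39.1 / 3.75 = 527.6 W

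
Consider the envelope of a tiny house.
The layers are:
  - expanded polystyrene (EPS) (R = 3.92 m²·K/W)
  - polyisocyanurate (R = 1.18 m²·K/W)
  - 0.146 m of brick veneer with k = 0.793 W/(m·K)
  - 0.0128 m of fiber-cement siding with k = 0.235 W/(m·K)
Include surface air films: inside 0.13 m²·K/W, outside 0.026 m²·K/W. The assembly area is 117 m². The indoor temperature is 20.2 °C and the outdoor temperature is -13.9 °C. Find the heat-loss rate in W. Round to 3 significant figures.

0.146/0.793 = 0.1841
0.0128/0.235 = 0.05447
R_total = 0.13 + 3.92 + 1.18 + 0.1841 + 0.05447 + 0.026 = 5.495 m²·K/W
Q = A·ΔT/R = 117 × (20.2 − (-13.9)) / 5.495 = 726.1 W

726 W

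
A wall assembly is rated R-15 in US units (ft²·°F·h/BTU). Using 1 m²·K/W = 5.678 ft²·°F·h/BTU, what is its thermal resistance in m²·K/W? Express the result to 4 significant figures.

R_SI = 15/5.678 = 2.6418

2.642 m²·K/W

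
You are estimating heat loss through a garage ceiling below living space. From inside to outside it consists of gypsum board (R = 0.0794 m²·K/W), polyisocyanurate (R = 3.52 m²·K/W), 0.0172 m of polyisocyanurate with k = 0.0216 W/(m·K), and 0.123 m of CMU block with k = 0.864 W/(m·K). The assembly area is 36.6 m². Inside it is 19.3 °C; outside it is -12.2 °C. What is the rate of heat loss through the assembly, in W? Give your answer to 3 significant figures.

254 W

0.0172/0.0216 = 0.7963
0.123/0.864 = 0.1424
R_total = 0.0794 + 3.52 + 0.7963 + 0.1424 = 4.538 m²·K/W
Q = A·ΔT/R = 36.6 × (19.3 − (-12.2)) / 4.538 = 254.1 W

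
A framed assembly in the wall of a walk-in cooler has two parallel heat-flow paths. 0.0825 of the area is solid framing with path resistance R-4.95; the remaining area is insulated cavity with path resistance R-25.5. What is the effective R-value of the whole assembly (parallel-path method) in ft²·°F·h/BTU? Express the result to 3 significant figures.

19.0 ft²·°F·h/BTU

U_eff = 0.9175/25.5 + 0.0825/4.95 = 0.03598 + 0.01667 = 0.05265
R_eff = 1/U_eff = 18.99 ft²·°F·h/BTU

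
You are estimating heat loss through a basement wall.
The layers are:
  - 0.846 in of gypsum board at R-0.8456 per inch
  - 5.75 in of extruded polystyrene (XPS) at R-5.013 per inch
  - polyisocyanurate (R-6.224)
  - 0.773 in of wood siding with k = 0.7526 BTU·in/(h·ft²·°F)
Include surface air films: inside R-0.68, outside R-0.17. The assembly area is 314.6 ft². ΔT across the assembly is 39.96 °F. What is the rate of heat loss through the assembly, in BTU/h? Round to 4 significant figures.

0.846 × 0.8456 = 0.71538
5.75 × 5.013 = 28.825
0.773/0.7526 = 1.0271
R_total = 0.68 + 0.71538 + 28.825 + 6.224 + 1.0271 + 0.17 = 37.641 ft²·°F·h/BTU
Q = A·ΔT/R = 314.6 × 39.96 / 37.641 = 333.98 BTU/h

334.0 BTU/h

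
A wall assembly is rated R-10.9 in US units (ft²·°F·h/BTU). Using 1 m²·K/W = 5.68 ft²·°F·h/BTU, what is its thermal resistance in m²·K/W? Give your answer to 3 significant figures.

R_SI = 10.9/5.68 = 1.919

1.92 m²·K/W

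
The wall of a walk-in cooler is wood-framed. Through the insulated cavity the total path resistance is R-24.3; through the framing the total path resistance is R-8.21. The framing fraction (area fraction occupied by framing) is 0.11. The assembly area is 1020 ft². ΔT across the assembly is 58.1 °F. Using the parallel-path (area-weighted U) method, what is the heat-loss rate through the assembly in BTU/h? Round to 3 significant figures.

2960 BTU/h

U_eff = 0.89/24.3 + 0.11/8.21 = 0.03663 + 0.0134 = 0.05002
R_eff = 1/U_eff = 19.99 ft²·°F·h/BTU
Q = 1020 × 58.1 / 19.99 = 2965 BTU/h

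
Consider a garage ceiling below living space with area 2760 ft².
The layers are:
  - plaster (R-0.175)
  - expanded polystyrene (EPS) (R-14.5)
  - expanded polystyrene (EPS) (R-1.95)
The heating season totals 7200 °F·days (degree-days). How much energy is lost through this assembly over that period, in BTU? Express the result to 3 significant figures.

28700000 BTU

R_total = 0.175 + 14.5 + 1.95 = 16.62 ft²·°F·h/BTU
E = A × HDD × 24 / R = 2760 × 7200 × 24 / 16.62 = 28690000 BTU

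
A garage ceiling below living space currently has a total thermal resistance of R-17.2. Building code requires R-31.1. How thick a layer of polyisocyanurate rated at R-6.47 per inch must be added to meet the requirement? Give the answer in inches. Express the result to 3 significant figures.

2.15 in

ΔR = 31.1 − 17.2 = 13.9 ft²·°F·h/BTU
L = ΔR / (R/in) = 13.9/6.47 = 2.148 in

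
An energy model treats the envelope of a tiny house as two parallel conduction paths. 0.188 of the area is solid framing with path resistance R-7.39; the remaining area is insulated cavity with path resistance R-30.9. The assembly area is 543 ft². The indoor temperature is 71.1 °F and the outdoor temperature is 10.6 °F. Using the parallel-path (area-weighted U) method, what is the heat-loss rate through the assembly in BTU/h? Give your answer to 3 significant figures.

1700 BTU/h

U_eff = 0.812/30.9 + 0.188/7.39 = 0.02628 + 0.02544 = 0.05172
R_eff = 1/U_eff = 19.34 ft²·°F·h/BTU
Q = 543 × (71.1 − 10.6) / 19.34 = 1699 BTU/h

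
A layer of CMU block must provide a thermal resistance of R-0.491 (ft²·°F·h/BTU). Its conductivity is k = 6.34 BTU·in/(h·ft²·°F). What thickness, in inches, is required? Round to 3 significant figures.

3.11 in

L = R × k = 0.491 × 6.34 = 3.113 in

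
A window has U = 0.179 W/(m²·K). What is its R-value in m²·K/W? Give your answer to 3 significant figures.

5.59 m²·K/W

R = 1/U = 1/0.179 = 5.587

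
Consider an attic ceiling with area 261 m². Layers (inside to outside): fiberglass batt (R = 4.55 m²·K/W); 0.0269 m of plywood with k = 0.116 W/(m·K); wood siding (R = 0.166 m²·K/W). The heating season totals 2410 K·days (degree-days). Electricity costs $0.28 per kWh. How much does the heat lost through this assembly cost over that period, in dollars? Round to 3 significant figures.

0.0269/0.116 = 0.2319
R_total = 4.55 + 0.2319 + 0.166 = 4.948 m²·K/W
E = A × HDD × 24 / R / 1000 = 261 × 2410 × 24 / 4.948 / 1000 = 3051 kWh
Cost = 3051 × 0.28 = $854.3

854 dollars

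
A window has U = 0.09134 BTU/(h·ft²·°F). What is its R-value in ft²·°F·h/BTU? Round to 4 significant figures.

R = 1/U = 1/0.09134 = 10.948

10.95 ft²·°F·h/BTU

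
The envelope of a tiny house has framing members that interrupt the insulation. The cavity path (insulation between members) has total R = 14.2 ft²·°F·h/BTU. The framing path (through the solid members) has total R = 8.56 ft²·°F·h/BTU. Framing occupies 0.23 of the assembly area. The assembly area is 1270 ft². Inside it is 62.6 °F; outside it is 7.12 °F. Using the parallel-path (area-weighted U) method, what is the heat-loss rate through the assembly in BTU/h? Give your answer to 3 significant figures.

U_eff = 0.77/14.2 + 0.23/8.56 = 0.05423 + 0.02687 = 0.08109
R_eff = 1/U_eff = 12.33 ft²·°F·h/BTU
Q = 1270 × (62.6 − 7.12) / 12.33 = 5714 BTU/h

5710 BTU/h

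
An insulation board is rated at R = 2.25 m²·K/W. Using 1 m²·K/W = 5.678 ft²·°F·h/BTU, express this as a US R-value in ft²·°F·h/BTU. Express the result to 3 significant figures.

R_US = 2.25 × 5.678 = 12.78

12.8 ft²·°F·h/BTU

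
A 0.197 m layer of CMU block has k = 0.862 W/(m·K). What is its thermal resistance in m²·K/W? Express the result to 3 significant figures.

R = L/k = 0.197/0.862 = 0.2285 m²·K/W

0.229 m²·K/W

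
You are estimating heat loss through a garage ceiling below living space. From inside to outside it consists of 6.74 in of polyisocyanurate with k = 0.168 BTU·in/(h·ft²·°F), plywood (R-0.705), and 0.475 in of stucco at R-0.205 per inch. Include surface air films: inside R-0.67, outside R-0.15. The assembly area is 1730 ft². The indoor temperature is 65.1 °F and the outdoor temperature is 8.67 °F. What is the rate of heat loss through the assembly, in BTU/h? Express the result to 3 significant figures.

6.74/0.168 = 40.12
0.475 × 0.205 = 0.09737
R_total = 0.67 + 40.12 + 0.705 + 0.09737 + 0.15 = 41.74 ft²·°F·h/BTU
Q = A·ΔT/R = 1730 × (65.1 − 8.67) / 41.74 = 2339 BTU/h

2340 BTU/h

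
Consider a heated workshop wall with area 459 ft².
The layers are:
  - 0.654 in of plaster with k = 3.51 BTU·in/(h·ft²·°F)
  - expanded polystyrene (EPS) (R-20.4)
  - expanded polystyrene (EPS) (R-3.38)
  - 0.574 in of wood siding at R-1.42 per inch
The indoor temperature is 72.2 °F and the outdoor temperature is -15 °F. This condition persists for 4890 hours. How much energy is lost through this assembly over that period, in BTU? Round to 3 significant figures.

7900000 BTU

0.654/3.51 = 0.1863
0.574 × 1.42 = 0.8151
R_total = 0.1863 + 20.4 + 3.38 + 0.8151 = 24.78 ft²·°F·h/BTU
Q = 459 × (72.2 − (-15)) / 24.78 = 1615 BTU/h
E = 1615 × 4890 = 7898000 BTU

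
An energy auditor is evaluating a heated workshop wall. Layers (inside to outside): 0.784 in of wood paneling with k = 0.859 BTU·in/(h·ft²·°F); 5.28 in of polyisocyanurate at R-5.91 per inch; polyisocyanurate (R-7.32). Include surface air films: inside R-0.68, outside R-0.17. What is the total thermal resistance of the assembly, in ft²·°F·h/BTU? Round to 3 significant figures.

0.784/0.859 = 0.9127
5.28 × 5.91 = 31.2
R_total = 0.68 + 0.9127 + 31.2 + 7.32 + 0.17 = 40.29 ft²·°F·h/BTU

40.3 ft²·°F·h/BTU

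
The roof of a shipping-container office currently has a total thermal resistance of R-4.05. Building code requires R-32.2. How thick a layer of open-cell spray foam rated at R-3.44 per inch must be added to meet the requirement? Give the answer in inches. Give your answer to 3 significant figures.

ΔR = 32.2 − 4.05 = 28.15 ft²·°F·h/BTU
L = ΔR / (R/in) = 28.15/3.44 = 8.183 in

8.18 in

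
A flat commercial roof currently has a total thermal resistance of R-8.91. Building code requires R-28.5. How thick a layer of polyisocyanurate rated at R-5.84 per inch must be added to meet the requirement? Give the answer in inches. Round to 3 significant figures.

3.35 in

ΔR = 28.5 − 8.91 = 19.59 ft²·°F·h/BTU
L = ΔR / (R/in) = 19.59/5.84 = 3.354 in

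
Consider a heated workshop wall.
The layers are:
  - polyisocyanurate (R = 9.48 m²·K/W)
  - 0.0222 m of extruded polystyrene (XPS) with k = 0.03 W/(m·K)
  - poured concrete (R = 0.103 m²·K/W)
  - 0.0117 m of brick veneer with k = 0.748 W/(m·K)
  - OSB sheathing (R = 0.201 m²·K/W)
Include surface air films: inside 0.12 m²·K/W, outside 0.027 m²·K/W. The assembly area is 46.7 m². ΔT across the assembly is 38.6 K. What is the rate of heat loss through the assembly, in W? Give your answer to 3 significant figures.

0.0222/0.03 = 0.74
0.0117/0.748 = 0.01564
R_total = 0.12 + 9.48 + 0.74 + 0.103 + 0.01564 + 0.201 + 0.027 = 10.69 m²·K/W
Q = A·ΔT/R = 46.7 × 38.6 / 10.69 = 168.7 W

169 W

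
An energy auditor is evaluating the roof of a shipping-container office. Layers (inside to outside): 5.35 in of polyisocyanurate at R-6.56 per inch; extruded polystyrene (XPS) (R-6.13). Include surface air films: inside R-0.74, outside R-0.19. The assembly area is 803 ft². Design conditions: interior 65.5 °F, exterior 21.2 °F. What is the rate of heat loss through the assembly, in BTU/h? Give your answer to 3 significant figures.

5.35 × 6.56 = 35.1
R_total = 0.74 + 35.1 + 6.13 + 0.19 = 42.16 ft²·°F·h/BTU
Q = A·ΔT/R = 803 × (65.5 − 21.2) / 42.16 = 843.8 BTU/h

844 BTU/h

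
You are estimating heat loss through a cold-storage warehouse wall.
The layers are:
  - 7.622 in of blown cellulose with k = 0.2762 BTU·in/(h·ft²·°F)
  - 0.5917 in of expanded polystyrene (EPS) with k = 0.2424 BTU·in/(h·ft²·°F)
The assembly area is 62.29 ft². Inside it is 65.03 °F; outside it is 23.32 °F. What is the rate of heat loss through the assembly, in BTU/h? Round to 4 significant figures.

7.622/0.2762 = 27.596
0.5917/0.2424 = 2.441
R_total = 27.596 + 2.441 = 30.037 ft²·°F·h/BTU
Q = A·ΔT/R = 62.29 × (65.03 − 23.32) / 30.037 = 86.497 BTU/h

86.50 BTU/h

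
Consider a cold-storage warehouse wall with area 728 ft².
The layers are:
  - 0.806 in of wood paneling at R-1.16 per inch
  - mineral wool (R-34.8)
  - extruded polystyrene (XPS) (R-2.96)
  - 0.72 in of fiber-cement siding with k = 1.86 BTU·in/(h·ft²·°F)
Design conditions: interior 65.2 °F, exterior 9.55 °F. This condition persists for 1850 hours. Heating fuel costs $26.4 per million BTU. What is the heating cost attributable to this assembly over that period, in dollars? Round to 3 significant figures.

50.6 dollars

0.806 × 1.16 = 0.935
0.72/1.86 = 0.3871
R_total = 0.935 + 34.8 + 2.96 + 0.3871 = 39.08 ft²·°F·h/BTU
Q = 728 × (65.2 − 9.55) / 39.08 = 1037 BTU/h
E = 1037 × 1850 = 1918000 BTU
Cost = 1918000/10⁶ × 26.4 = $50.63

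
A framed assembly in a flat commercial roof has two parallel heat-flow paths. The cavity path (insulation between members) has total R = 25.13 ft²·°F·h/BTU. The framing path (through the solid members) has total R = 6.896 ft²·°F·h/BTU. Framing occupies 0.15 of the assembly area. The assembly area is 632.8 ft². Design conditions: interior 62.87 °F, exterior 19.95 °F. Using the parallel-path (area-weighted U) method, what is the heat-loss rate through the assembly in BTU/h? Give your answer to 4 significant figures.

1509 BTU/h

U_eff = 0.85/25.13 + 0.15/6.896 = 0.033824 + 0.021752 = 0.055576
R_eff = 1/U_eff = 17.993 ft²·°F·h/BTU
Q = 632.8 × (62.87 − 19.95) / 17.993 = 1509.4 BTU/h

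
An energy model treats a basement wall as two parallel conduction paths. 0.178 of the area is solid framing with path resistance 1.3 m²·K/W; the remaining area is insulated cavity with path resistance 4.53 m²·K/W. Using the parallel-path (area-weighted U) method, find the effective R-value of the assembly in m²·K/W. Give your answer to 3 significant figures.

U_eff = 0.822/4.53 + 0.178/1.3 = 0.1815 + 0.1369 = 0.3184
R_eff = 1/U_eff = 3.141 m²·K/W

3.14 m²·K/W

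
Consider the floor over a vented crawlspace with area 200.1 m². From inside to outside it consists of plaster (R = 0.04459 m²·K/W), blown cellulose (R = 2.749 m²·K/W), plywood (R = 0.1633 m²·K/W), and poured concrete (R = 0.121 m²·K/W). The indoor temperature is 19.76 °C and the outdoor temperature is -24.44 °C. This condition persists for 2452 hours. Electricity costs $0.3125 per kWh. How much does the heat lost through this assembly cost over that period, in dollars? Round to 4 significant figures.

R_total = 0.04459 + 2.749 + 0.1633 + 0.121 = 3.0779 m²·K/W
Q = 200.1 × (19.76 − (-24.44)) / 3.0779 = 2873.5 W
E = 2873.5 W × 2452 h / 1000 = 7045.9 kWh
Cost = 7045.9 × 0.3125 = $2201.8

2202 dollars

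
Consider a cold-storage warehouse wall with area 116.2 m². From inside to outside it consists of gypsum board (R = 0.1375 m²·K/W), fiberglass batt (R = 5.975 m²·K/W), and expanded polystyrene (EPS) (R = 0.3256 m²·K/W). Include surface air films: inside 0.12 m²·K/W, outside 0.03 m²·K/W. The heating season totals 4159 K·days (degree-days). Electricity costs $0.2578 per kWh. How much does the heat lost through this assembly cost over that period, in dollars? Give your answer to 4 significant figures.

R_total = 0.12 + 0.1375 + 5.975 + 0.3256 + 0.03 = 6.5881 m²·K/W
E = A × HDD × 24 / R / 1000 = 116.2 × 4159 × 24 / 6.5881 / 1000 = 1760.5 kWh
Cost = 1760.5 × 0.2578 = $453.87

453.9 dollars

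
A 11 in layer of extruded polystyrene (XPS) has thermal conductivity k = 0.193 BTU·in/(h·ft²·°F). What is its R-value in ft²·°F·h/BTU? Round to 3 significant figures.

57.0 ft²·°F·h/BTU

R = L/k = 11/0.193 = 56.99 ft²·°F·h/BTU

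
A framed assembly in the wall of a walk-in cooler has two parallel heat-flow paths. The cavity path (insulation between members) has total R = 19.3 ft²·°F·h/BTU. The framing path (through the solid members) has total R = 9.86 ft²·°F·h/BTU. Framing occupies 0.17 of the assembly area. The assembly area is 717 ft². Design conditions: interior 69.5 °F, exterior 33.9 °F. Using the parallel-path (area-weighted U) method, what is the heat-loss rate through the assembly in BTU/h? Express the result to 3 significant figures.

U_eff = 0.83/19.3 + 0.17/9.86 = 0.04301 + 0.01724 = 0.06025
R_eff = 1/U_eff = 16.6 ft²·°F·h/BTU
Q = 717 × (69.5 − 33.9) / 16.6 = 1538 BTU/h

1540 BTU/h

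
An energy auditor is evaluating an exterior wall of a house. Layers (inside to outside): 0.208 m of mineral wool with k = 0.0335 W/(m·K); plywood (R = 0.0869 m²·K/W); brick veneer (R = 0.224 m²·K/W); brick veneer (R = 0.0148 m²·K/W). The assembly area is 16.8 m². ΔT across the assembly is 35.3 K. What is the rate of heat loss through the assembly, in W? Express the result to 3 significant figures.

90.8 W

0.208/0.0335 = 6.209
R_total = 6.209 + 0.0869 + 0.224 + 0.0148 = 6.535 m²·K/W
Q = A·ΔT/R = 16.8 × 35.3 / 6.535 = 90.75 W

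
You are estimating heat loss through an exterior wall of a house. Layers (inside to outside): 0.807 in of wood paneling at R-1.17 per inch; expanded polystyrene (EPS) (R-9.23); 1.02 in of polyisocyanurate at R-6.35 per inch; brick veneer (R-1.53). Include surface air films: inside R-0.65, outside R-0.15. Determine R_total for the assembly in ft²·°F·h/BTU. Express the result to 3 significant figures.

19.0 ft²·°F·h/BTU

0.807 × 1.17 = 0.9442
1.02 × 6.35 = 6.477
R_total = 0.65 + 0.9442 + 9.23 + 6.477 + 1.53 + 0.15 = 18.98 ft²·°F·h/BTU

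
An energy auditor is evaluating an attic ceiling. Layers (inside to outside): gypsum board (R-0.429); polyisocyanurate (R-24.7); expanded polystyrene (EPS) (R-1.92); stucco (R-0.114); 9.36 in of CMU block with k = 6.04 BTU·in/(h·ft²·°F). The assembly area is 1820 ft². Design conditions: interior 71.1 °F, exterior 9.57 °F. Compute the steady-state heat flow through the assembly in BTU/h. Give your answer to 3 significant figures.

9.36/6.04 = 1.55
R_total = 0.429 + 24.7 + 1.92 + 0.114 + 1.55 = 28.71 ft²·°F·h/BTU
Q = A·ΔT/R = 1820 × (71.1 − 9.57) / 28.71 = 3900 BTU/h

3900 BTU/h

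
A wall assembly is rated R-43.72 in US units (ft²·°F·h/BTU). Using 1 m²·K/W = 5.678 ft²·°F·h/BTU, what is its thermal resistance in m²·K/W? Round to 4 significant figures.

7.700 m²·K/W

R_SI = 43.72/5.678 = 7.6999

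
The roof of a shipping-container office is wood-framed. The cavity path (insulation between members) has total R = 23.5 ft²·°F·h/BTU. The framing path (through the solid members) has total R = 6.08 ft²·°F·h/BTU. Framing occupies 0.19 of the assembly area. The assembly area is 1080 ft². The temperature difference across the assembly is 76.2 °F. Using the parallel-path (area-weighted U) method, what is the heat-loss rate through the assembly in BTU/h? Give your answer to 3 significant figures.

U_eff = 0.81/23.5 + 0.19/6.08 = 0.03447 + 0.03125 = 0.06572
R_eff = 1/U_eff = 15.22 ft²·°F·h/BTU
Q = 1080 × 76.2 / 15.22 = 5408 BTU/h

5410 BTU/h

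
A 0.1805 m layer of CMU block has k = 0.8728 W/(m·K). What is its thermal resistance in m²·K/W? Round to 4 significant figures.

0.2068 m²·K/W

R = L/k = 0.1805/0.8728 = 0.20681 m²·K/W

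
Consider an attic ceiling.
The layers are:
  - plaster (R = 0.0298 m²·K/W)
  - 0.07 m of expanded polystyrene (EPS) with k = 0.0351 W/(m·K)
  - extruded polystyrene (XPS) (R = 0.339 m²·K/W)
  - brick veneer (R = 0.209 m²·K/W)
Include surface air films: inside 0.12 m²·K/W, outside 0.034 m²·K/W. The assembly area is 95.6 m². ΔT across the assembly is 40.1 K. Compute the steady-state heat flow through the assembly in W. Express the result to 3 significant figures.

0.07/0.0351 = 1.994
R_total = 0.12 + 0.0298 + 1.994 + 0.339 + 0.209 + 0.034 = 2.726 m²·K/W
Q = A·ΔT/R = 95.6 × 40.1 / 2.726 = 1406 W

1410 W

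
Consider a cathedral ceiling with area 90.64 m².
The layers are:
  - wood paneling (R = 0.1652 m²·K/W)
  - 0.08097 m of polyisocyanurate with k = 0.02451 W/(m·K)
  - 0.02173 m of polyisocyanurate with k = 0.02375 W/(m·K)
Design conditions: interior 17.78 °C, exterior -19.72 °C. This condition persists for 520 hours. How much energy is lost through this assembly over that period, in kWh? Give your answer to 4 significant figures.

403.2 kWh

0.08097/0.02451 = 3.3035
0.02173/0.02375 = 0.91495
R_total = 0.1652 + 3.3035 + 0.91495 = 4.3837 m²·K/W
Q = 90.64 × (17.78 − (-19.72)) / 4.3837 = 775.37 W
E = 775.37 W × 520 h / 1000 = 403.19 kWh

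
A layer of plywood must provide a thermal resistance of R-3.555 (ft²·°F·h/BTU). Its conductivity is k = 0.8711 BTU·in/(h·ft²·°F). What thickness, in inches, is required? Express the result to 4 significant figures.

3.097 in

L = R × k = 3.555 × 0.8711 = 3.0968 in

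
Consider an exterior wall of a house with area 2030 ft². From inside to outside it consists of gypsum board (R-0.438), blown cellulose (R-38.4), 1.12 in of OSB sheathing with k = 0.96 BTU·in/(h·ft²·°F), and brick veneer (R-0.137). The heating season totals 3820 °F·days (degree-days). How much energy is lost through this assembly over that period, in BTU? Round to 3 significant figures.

4640000 BTU

1.12/0.96 = 1.167
R_total = 0.438 + 38.4 + 1.167 + 0.137 = 40.14 ft²·°F·h/BTU
E = A × HDD × 24 / R = 2030 × 3820 × 24 / 40.14 = 4636000 BTU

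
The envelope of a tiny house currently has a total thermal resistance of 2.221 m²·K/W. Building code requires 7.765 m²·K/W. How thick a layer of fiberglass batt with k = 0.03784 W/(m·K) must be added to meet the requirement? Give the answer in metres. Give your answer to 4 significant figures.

ΔR = 7.765 − 2.221 = 5.544 m²·K/W
L = ΔR × k = 5.544 × 0.03784 = 0.20978 m

0.2098 m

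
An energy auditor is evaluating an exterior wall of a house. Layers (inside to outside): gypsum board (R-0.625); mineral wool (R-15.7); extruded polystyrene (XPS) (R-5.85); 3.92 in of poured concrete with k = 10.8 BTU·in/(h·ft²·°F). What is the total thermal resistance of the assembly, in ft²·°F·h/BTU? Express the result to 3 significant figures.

22.5 ft²·°F·h/BTU

3.92/10.8 = 0.363
R_total = 0.625 + 15.7 + 5.85 + 0.363 = 22.54 ft²·°F·h/BTU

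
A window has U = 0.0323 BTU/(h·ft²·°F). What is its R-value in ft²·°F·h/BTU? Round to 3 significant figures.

R = 1/U = 1/0.0323 = 30.96

31.0 ft²·°F·h/BTU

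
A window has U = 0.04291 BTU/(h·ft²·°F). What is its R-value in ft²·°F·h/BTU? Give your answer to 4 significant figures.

23.30 ft²·°F·h/BTU

R = 1/U = 1/0.04291 = 23.305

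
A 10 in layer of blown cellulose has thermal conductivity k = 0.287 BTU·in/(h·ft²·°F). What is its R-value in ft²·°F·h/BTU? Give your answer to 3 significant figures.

34.8 ft²·°F·h/BTU

R = L/k = 10/0.287 = 34.84 ft²·°F·h/BTU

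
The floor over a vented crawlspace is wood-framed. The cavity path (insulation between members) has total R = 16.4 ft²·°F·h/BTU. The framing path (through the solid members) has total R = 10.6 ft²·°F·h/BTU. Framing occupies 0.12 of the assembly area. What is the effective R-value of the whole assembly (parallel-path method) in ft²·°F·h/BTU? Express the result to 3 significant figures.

15.4 ft²·°F·h/BTU

U_eff = 0.88/16.4 + 0.12/10.6 = 0.05366 + 0.01132 = 0.06498
R_eff = 1/U_eff = 15.39 ft²·°F·h/BTU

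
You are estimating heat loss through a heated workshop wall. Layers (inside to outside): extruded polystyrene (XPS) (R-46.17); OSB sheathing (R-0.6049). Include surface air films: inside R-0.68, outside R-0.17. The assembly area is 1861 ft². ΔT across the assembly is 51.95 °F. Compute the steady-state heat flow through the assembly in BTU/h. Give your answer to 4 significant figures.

2030 BTU/h

R_total = 0.68 + 46.17 + 0.6049 + 0.17 = 47.625 ft²·°F·h/BTU
Q = A·ΔT/R = 1861 × 51.95 / 47.625 = 2030 BTU/h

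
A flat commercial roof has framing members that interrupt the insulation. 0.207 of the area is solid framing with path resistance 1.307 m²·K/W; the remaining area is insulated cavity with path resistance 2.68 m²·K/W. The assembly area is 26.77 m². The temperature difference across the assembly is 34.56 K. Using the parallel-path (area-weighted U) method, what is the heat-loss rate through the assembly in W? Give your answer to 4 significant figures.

U_eff = 0.793/2.68 + 0.207/1.307 = 0.2959 + 0.15838 = 0.45427
R_eff = 1/U_eff = 2.2013 m²·K/W
Q = 26.77 × 34.56 / 2.2013 = 420.28 W

420.3 W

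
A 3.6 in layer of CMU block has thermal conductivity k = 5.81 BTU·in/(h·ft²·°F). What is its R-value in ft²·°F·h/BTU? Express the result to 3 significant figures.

0.620 ft²·°F·h/BTU

R = L/k = 3.6/5.81 = 0.6196 ft²·°F·h/BTU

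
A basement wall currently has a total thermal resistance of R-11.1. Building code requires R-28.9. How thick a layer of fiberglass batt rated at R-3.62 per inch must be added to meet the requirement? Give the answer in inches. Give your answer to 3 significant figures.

4.92 in

ΔR = 28.9 − 11.1 = 17.8 ft²·°F·h/BTU
L = ΔR / (R/in) = 17.8/3.62 = 4.917 in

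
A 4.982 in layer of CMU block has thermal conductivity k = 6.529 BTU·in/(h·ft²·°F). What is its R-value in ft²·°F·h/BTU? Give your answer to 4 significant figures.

0.7631 ft²·°F·h/BTU

R = L/k = 4.982/6.529 = 0.76306 ft²·°F·h/BTU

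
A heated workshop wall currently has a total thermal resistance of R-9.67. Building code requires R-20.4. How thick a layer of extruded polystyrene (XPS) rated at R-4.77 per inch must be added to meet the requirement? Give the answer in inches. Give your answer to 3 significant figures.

ΔR = 20.4 − 9.67 = 10.73 ft²·°F·h/BTU
L = ΔR / (R/in) = 10.73/4.77 = 2.249 in

2.25 in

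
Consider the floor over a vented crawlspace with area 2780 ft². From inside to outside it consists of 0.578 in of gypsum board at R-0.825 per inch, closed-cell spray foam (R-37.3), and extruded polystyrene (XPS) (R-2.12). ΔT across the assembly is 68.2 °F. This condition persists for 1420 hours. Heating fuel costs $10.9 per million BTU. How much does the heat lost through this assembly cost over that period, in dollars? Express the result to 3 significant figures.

73.6 dollars

0.578 × 0.825 = 0.4768
R_total = 0.4768 + 37.3 + 2.12 = 39.9 ft²·°F·h/BTU
Q = 2780 × 68.2 / 39.9 = 4752 BTU/h
E = 4752 × 1420 = 6748000 BTU
Cost = 6748000/10⁶ × 10.9 = $73.55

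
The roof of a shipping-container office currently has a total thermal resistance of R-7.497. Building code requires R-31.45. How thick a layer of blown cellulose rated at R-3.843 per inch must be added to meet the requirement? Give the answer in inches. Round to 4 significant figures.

ΔR = 31.45 − 7.497 = 23.953 ft²·°F·h/BTU
L = ΔR / (R/in) = 23.953/3.843 = 6.2329 in

6.233 in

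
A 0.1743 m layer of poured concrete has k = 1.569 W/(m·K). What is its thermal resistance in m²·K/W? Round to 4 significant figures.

R = L/k = 0.1743/1.569 = 0.11109 m²·K/W

0.1111 m²·K/W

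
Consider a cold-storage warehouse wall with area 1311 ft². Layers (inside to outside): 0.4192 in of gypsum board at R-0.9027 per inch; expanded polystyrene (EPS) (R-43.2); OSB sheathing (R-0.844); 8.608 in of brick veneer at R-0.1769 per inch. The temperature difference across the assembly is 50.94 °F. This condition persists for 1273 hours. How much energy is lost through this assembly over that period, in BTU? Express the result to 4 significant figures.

1850000 BTU

0.4192 × 0.9027 = 0.37841
8.608 × 0.1769 = 1.5228
R_total = 0.37841 + 43.2 + 0.844 + 1.5228 = 45.945 ft²·°F·h/BTU
Q = 1311 × 50.94 / 45.945 = 1453.5 BTU/h
E = 1453.5 × 1273 = 1850300 BTU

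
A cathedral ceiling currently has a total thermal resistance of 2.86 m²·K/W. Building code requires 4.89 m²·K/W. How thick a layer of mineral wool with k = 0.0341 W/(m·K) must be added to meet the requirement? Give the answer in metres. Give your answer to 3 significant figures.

0.0692 m

ΔR = 4.89 − 2.86 = 2.03 m²·K/W
L = ΔR × k = 2.03 × 0.0341 = 0.06922 m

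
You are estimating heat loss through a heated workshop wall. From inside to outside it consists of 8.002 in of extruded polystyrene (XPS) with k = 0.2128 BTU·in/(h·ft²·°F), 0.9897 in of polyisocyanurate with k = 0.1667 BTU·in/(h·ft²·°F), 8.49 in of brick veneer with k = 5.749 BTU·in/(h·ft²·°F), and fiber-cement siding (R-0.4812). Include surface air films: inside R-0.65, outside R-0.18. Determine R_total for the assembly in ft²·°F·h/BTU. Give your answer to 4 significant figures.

46.33 ft²·°F·h/BTU

8.002/0.2128 = 37.603
0.9897/0.1667 = 5.937
8.49/5.749 = 1.4768
R_total = 0.65 + 37.603 + 5.937 + 1.4768 + 0.4812 + 0.18 = 46.328 ft²·°F·h/BTU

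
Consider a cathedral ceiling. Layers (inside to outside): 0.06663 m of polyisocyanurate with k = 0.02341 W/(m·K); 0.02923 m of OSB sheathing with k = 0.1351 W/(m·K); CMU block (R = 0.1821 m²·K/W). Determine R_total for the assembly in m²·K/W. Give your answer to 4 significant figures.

3.245 m²·K/W

0.06663/0.02341 = 2.8462
0.02923/0.1351 = 0.21636
R_total = 2.8462 + 0.21636 + 0.1821 = 3.2447 m²·K/W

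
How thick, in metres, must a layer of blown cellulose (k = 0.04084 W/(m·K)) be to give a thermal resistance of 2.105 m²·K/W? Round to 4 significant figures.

L = R·k = 2.105 × 0.04084 = 0.085968 m

0.08597 m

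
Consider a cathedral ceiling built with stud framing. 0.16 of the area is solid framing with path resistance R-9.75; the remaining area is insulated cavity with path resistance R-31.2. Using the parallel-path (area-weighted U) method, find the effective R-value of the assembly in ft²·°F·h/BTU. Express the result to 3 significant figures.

23.1 ft²·°F·h/BTU

U_eff = 0.84/31.2 + 0.16/9.75 = 0.02692 + 0.01641 = 0.04333
R_eff = 1/U_eff = 23.08 ft²·°F·h/BTU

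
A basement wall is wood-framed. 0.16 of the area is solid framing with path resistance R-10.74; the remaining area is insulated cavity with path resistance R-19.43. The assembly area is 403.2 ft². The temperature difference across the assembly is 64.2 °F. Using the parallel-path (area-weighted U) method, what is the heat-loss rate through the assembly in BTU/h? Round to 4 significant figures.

U_eff = 0.84/19.43 + 0.16/10.74 = 0.043232 + 0.014898 = 0.05813
R_eff = 1/U_eff = 17.203 ft²·°F·h/BTU
Q = 403.2 × 64.2 / 17.203 = 1504.7 BTU/h

1505 BTU/h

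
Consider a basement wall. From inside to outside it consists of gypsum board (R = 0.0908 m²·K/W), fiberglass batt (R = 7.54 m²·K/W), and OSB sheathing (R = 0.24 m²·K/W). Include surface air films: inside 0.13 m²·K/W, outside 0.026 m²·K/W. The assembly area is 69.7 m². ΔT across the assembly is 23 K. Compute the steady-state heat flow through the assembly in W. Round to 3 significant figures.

R_total = 0.13 + 0.0908 + 7.54 + 0.24 + 0.026 = 8.027 m²·K/W
Q = A·ΔT/R = 69.7 × 23 / 8.027 = 199.7 W

200 W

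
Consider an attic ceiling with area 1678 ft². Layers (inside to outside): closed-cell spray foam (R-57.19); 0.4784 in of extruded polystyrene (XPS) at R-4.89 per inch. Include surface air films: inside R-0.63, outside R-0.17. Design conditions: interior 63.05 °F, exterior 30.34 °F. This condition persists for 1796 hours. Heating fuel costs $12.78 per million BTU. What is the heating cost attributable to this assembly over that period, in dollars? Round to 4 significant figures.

0.4784 × 4.89 = 2.3394
R_total = 0.63 + 57.19 + 2.3394 + 0.17 = 60.329 ft²·°F·h/BTU
Q = 1678 × (63.05 − 30.34) / 60.329 = 909.8 BTU/h
E = 909.8 × 1796 = 1634000 BTU
Cost = 1634000/10⁶ × 12.78 = $20.882

20.88 dollars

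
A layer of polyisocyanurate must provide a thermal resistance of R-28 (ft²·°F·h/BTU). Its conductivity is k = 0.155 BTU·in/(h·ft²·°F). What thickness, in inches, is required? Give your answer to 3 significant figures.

4.34 in

L = R × k = 28 × 0.155 = 4.34 in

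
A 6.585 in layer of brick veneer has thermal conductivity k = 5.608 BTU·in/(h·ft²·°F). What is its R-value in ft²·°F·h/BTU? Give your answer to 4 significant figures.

1.174 ft²·°F·h/BTU

R = L/k = 6.585/5.608 = 1.1742 ft²·°F·h/BTU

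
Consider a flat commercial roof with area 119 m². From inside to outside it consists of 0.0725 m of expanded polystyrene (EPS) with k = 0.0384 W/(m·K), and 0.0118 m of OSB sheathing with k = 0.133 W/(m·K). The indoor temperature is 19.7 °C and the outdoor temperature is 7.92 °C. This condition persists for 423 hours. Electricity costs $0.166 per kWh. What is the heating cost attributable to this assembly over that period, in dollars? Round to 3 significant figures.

0.0725/0.0384 = 1.888
0.0118/0.133 = 0.08872
R_total = 1.888 + 0.08872 = 1.977 m²·K/W
Q = 119 × (19.7 − 7.92) / 1.977 = 709.2 W
E = 709.2 W × 423 h / 1000 = 300 kWh
Cost = 300 × 0.166 = $49.8

49.8 dollars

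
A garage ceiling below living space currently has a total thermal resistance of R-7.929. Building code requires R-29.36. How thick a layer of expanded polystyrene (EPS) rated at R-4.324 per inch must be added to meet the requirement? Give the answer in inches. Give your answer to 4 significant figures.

ΔR = 29.36 − 7.929 = 21.431 ft²·°F·h/BTU
L = ΔR / (R/in) = 21.431/4.324 = 4.9563 in

4.956 in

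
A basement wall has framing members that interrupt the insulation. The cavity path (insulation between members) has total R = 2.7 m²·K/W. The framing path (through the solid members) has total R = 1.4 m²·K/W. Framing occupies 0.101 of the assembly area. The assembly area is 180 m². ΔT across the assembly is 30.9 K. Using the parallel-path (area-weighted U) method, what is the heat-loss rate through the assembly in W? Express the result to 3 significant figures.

2250 W

U_eff = 0.899/2.7 + 0.101/1.4 = 0.333 + 0.07214 = 0.4051
R_eff = 1/U_eff = 2.468 m²·K/W
Q = 180 × 30.9 / 2.468 = 2253 W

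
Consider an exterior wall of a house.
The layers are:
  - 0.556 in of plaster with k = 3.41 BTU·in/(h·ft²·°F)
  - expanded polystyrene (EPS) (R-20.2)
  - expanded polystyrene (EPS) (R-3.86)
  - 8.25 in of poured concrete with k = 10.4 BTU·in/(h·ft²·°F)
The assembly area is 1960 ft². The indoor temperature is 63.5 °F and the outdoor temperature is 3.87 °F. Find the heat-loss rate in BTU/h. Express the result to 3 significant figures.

0.556/3.41 = 0.163
8.25/10.4 = 0.7933
R_total = 0.163 + 20.2 + 3.86 + 0.7933 = 25.02 ft²·°F·h/BTU
Q = A·ΔT/R = 1960 × (63.5 − 3.87) / 25.02 = 4672 BTU/h

4670 BTU/h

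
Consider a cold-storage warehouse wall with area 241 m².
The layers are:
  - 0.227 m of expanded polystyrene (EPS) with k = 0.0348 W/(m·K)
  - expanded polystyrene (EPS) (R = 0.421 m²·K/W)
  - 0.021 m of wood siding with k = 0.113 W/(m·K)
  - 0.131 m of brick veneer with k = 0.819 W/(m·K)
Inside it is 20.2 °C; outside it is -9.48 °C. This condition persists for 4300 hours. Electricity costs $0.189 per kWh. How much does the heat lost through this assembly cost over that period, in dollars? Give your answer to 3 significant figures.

0.227/0.0348 = 6.523
0.021/0.113 = 0.1858
0.131/0.819 = 0.16
R_total = 6.523 + 0.421 + 0.1858 + 0.16 = 7.29 m²·K/W
Q = 241 × (20.2 − (-9.48)) / 7.29 = 981.2 W
E = 981.2 W × 4300 h / 1000 = 4219 kWh
Cost = 4219 × 0.189 = $797.4

797 dollars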